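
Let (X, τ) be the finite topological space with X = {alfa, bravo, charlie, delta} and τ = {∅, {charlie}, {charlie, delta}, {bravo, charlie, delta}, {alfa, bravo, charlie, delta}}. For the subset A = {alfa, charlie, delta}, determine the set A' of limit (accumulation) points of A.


A' = {alfa, bravo, delta}

For each x ∈ X, list the open sets U ∈ τ with x ∈ U, then check whether U ∩ (A ∖ {x}) ≠ ∅ for every such U.
  x = alfa: opens ∋ x are {alfa, bravo, charlie, delta}; each meets A ∖ {alfa}, so x IS a limit point.
  x = bravo: opens ∋ x are {bravo, charlie, delta}, {alfa, bravo, charlie, delta}; each meets A ∖ {bravo}, so x IS a limit point.
  x = charlie: open {charlie} ∋ x has {charlie} ∩ (A ∖ {charlie}) = ∅, so x is NOT a limit point.
  x = delta: opens ∋ x are {charlie, delta}, {bravo, charlie, delta}, {alfa, bravo, charlie, delta}; each meets A ∖ {delta}, so x IS a limit point.
Collecting: A' = {alfa, bravo, delta}.


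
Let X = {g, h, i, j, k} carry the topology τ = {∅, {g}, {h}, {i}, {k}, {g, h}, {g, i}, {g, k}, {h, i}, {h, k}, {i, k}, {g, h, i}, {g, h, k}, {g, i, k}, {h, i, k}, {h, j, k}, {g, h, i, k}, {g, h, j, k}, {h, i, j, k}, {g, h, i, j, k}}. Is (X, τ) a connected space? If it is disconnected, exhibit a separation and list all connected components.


(X, τ) is disconnected; components = [{g}, {i}, {h, j, k}].

Find clopen sets (U ∈ τ with X ∖ U ∈ τ):
  U = ∅, X ∖ U = {g, h, i, j, k} — both open, so U is clopen.
  U = {g}, X ∖ U = {h, i, j, k} — both open, so U is clopen.
  U = {i}, X ∖ U = {g, h, j, k} — both open, so U is clopen.
  U = {g, i}, X ∖ U = {h, j, k} — both open, so U is clopen.
  U = {h, j, k}, X ∖ U = {g, i} — both open, so U is clopen.
  U = {g, h, j, k}, X ∖ U = {i} — both open, so U is clopen.
  U = {h, i, j, k}, X ∖ U = {g} — both open, so U is clopen.
  U = {g, h, i, j, k}, X ∖ U = ∅ — both open, so U is clopen.
Nontrivial clopen(s) exist: e.g. {g, i}. So (X, τ) is disconnected.
Compute connected components by grouping points that agree on all clopens:
  component: {g}
  component: {i}
  component: {h, j, k}


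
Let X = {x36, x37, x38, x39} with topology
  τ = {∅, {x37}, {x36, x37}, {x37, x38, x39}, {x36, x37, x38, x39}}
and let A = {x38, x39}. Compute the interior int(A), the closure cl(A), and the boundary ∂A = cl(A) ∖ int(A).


int(A) = ∅, cl(A) = {x38, x39}, ∂A = {x38, x39}.

Closed sets in (X, τ) are complements of opens:
  closed(X, τ) = {∅, {x36}, {x38, x39}, {x36, x38, x39}, {x36, x37, x38, x39}}.
int(A) = ⋃ {U ∈ τ : U ⊆ A}. Opens contained in A: ∅.
Taking the union of these: int(A) = ∅.
cl(A) = ⋂ {C closed : A ⊆ C}. Closed sets containing A: {x38, x39}, {x36, x38, x39}, {x36, x37, x38, x39}.
Intersecting these: cl(A) = {x38, x39}.
∂A = cl(A) ∖ int(A) = {x38, x39} ∖ ∅ = {x38, x39}.


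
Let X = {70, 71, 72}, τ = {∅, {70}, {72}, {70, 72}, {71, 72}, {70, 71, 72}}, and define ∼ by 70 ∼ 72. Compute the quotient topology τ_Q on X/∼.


X/∼ = {[70=72], [71]}; |τ_Q| = 3.

Equivalence classes: [70=72], [71].
Quotient map π: X → X/∼ sends 70 ↦ [70=72], 71 ↦ [71], 72 ↦ [70=72].
For each subset V ⊆ X/∼, compute π^{-1}(V) ⊆ X and check whether π^{-1}(V) ∈ τ. V is open in τ_Q iff π^{-1}(V) ∈ τ.
  V = {}: π^{-1}(V) = ∅ ∈ τ ✓.
  V = {[70=72]}: π^{-1}(V) = {70, 72} ∈ τ ✓.
  V = {[71]}: π^{-1}(V) = {71} ∉ τ ✗.
  V = {[70=72], [71]}: π^{-1}(V) = {70, 71, 72} ∈ τ ✓.
Open sets in the quotient: τ_Q = {{}, {[70=72]}, {[70=72], [71]}} (3 elements).


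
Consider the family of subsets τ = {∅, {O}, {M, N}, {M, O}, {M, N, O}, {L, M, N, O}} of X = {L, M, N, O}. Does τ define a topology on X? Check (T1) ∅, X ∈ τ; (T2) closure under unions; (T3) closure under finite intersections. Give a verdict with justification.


τ is NOT a topology on X.

Axiom (T1): ∅ ∈ τ? Yes; X ∈ τ? Yes.
Axiom (T2/T3): check pairwise unions and intersections of members of τ.
Counterexample for (T3): {M, N} ∩ {M, O} = {M} ∉ τ. Therefore τ is NOT a topology.


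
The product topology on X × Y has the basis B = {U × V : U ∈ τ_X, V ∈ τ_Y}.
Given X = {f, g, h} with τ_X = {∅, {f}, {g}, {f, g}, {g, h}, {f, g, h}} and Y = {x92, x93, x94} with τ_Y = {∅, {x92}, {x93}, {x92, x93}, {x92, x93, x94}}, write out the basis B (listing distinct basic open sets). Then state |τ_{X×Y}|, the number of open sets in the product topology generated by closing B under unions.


Basis B = {∅ × ∅, {f} × {x92}, {f} × {x93}, {g} × {x92}, {g} × {x93}, {f} × {x92, x93}, {f, g} × {x92}, {f, g} × {x93}, {g} × {x92, x93}, {g, h} × {x92}, {g, h} × {x93}, {f} × {x92, x93, x94}, {f, g, h} × {x92}, {f, g, h} × {x93}, {g} × {x92, x93, x94}, {f, g} × {x92, x93}, {g, h} × {x92, x93}, {f, g} × {x92, x93, x94}, {f, g, h} × {x92, x93}, {g, h} × {x92, x93, x94}, {f, g, h} × {x92, x93, x94}}; |τ_{X×Y}| = 70.

Enumerate products U × V with U ∈ τ_X, V ∈ τ_Y (deduplicated):
  ∅ × ∅ = {} (∅)
  {f} × {x92} = {(f,x92)}
  {f} × {x93} = {(f,x93)}
  {g} × {x92} = {(g,x92)}
  {g} × {x93} = {(g,x93)}
  {f} × {x92, x93} = {(f,x92), (f,x93)}
  {f, g} × {x92} = {(f,x92), (g,x92)}
  {f, g} × {x93} = {(f,x93), (g,x93)}
  {g} × {x92, x93} = {(g,x92), (g,x93)}
  {g, h} × {x92} = {(g,x92), (h,x92)}
  {g, h} × {x93} = {(g,x93), (h,x93)}
  {f} × {x92, x93, x94} = {(f,x92), (f,x93), (f,x94)}
  {f, g, h} × {x92} = {(f,x92), (g,x92), (h,x92)}
  {f, g, h} × {x93} = {(f,x93), (g,x93), (h,x93)}
  {g} × {x92, x93, x94} = {(g,x92), (g,x93), (g,x94)}
  {f, g} × {x92, x93} = {(f,x92), (f,x93), (g,x92), (g,x93)}
  {g, h} × {x92, x93} = {(g,x92), (g,x93), (h,x92), (h,x93)}
  {f, g} × {x92, x93, x94} = {(f,x92), (f,x93), (f,x94), (g,x92), (g,x93), (g,x94)}
  {f, g, h} × {x92, x93} = {(f,x92), (f,x93), (g,x92), (g,x93), (h,x92), (h,x93)}
  {g, h} × {x92, x93, x94} = {(g,x92), (g,x93), (g,x94), (h,x92), (h,x93), (h,x94)}
  {f, g, h} × {x92, x93, x94} = {(f,x92), (f,x93), (f,x94), (g,x92), (g,x93), (g,x94), (h,x92), (h,x93), (h,x94)}
These 21 distinct sets form the basis B.
Close under arbitrary unions to get τ_{X×Y}; counting gives |τ_{X×Y}| = 70.


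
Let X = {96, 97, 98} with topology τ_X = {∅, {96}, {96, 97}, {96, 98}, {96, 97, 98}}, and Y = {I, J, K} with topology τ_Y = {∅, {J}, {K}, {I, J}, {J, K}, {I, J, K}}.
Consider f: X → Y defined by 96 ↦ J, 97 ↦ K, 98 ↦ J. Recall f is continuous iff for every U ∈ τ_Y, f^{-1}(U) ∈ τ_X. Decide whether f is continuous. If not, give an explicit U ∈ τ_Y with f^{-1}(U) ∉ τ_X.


f is NOT continuous.

Compute f^{-1}(U) for each U ∈ τ_Y:
  U = ∅: f^{-1}(U) = ∅ ∈ τ_X ✓.
  U = {J}: f^{-1}(U) = {96, 98} ∈ τ_X ✓.
  U = {K}: f^{-1}(U) = {97} ∉ τ_X ✗.
  U = {I, J}: f^{-1}(U) = {96, 98} ∈ τ_X ✓.
  U = {J, K}: f^{-1}(U) = {96, 97, 98} ∈ τ_X ✓.
  U = {I, J, K}: f^{-1}(U) = {96, 97, 98} ∈ τ_X ✓.
Found U = {K} with f^{-1}(U) = {97} not in τ_X. Therefore f is NOT continuous.


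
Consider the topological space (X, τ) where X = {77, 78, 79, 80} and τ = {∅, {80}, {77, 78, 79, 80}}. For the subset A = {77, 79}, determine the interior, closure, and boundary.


int(A) = ∅, cl(A) = {77, 78, 79}, ∂A = {77, 78, 79}.

Closed sets in (X, τ) are complements of opens:
  closed(X, τ) = {∅, {77, 78, 79}, {77, 78, 79, 80}}.
int(A) = ⋃ {U ∈ τ : U ⊆ A}. Opens contained in A: ∅.
Taking the union of these: int(A) = ∅.
cl(A) = ⋂ {C closed : A ⊆ C}. Closed sets containing A: {77, 78, 79}, {77, 78, 79, 80}.
Intersecting these: cl(A) = {77, 78, 79}.
∂A = cl(A) ∖ int(A) = {77, 78, 79} ∖ ∅ = {77, 78, 79}.


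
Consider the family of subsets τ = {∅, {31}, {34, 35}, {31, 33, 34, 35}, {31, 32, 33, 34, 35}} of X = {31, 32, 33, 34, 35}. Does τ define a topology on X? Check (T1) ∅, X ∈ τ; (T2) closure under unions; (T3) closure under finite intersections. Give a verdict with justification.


τ is NOT a topology on X.

Axiom (T1): ∅ ∈ τ? Yes; X ∈ τ? Yes.
Axiom (T2/T3): check pairwise unions and intersections of members of τ.
Counterexample for (T2): {31} ∪ {34, 35} = {31, 34, 35} ∉ τ. Therefore τ is NOT a topology.


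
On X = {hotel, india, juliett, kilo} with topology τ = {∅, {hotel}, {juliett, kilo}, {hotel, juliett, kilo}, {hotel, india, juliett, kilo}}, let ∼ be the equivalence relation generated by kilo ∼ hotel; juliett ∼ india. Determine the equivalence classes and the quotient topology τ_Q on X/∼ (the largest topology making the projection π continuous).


X/∼ = {[hotel=kilo], [india=juliett]}; |τ_Q| = 2.

Equivalence classes: [hotel=kilo], [india=juliett].
Quotient map π: X → X/∼ sends hotel ↦ [hotel=kilo], india ↦ [india=juliett], juliett ↦ [india=juliett], kilo ↦ [hotel=kilo].
For each subset V ⊆ X/∼, compute π^{-1}(V) ⊆ X and check whether π^{-1}(V) ∈ τ. V is open in τ_Q iff π^{-1}(V) ∈ τ.
  V = {}: π^{-1}(V) = ∅ ∈ τ ✓.
  V = {[hotel=kilo]}: π^{-1}(V) = {hotel, kilo} ∉ τ ✗.
  V = {[india=juliett]}: π^{-1}(V) = {india, juliett} ∉ τ ✗.
  V = {[hotel=kilo], [india=juliett]}: π^{-1}(V) = {hotel, india, juliett, kilo} ∈ τ ✓.
Open sets in the quotient: τ_Q = {{}, {[hotel=kilo], [india=juliett]}} (2 elements).


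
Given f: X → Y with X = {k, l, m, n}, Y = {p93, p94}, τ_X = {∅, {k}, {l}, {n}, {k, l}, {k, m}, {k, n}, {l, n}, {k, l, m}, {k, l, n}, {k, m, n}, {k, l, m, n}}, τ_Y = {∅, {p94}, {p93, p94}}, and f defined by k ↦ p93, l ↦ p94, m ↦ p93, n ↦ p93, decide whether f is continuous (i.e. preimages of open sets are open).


f IS continuous.

Compute f^{-1}(U) for each U ∈ τ_Y:
  U = ∅: f^{-1}(U) = ∅ ∈ τ_X ✓.
  U = {p94}: f^{-1}(U) = {l} ∈ τ_X ✓.
  U = {p93, p94}: f^{-1}(U) = {k, l, m, n} ∈ τ_X ✓.
Every preimage lies in τ_X, so f IS continuous.


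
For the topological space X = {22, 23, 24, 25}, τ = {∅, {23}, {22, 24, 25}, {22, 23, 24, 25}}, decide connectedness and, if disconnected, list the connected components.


(X, τ) is disconnected; components = [{23}, {22, 24, 25}].

Find clopen sets (U ∈ τ with X ∖ U ∈ τ):
  U = ∅, X ∖ U = {22, 23, 24, 25} — both open, so U is clopen.
  U = {23}, X ∖ U = {22, 24, 25} — both open, so U is clopen.
  U = {22, 24, 25}, X ∖ U = {23} — both open, so U is clopen.
  U = {22, 23, 24, 25}, X ∖ U = ∅ — both open, so U is clopen.
Nontrivial clopen(s) exist: e.g. {23}. So (X, τ) is disconnected.
Compute connected components by grouping points that agree on all clopens:
  component: {23}
  component: {22, 24, 25}


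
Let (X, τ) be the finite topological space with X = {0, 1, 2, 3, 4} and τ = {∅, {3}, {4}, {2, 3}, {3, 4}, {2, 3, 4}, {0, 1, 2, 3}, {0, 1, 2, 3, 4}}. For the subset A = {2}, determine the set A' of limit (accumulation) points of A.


A' = {0, 1}

For each x ∈ X, list the open sets U ∈ τ with x ∈ U, then check whether U ∩ (A ∖ {x}) ≠ ∅ for every such U.
  x = 0: opens ∋ x are {0, 1, 2, 3}, {0, 1, 2, 3, 4}; each meets A ∖ {0}, so x IS a limit point.
  x = 1: opens ∋ x are {0, 1, 2, 3}, {0, 1, 2, 3, 4}; each meets A ∖ {1}, so x IS a limit point.
  x = 2: open {2, 3} ∋ x has {2, 3} ∩ (A ∖ {2}) = ∅, so x is NOT a limit point.
  x = 3: open {3} ∋ x has {3} ∩ (A ∖ {3}) = ∅, so x is NOT a limit point.
  x = 4: open {4} ∋ x has {4} ∩ (A ∖ {4}) = ∅, so x is NOT a limit point.
Collecting: A' = {0, 1}.


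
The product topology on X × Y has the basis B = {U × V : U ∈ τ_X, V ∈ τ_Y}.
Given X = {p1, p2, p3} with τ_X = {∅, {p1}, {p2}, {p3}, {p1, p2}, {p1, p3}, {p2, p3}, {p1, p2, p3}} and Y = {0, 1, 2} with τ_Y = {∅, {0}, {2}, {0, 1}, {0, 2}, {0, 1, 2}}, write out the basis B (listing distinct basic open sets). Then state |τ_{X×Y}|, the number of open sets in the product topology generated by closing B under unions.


Basis B = {∅ × ∅, {p1} × {0}, {p1} × {2}, {p2} × {0}, {p2} × {2}, {p3} × {0}, {p3} × {2}, {p1} × {0, 1}, {p1} × {0, 2}, {p1, p2} × {0}, {p1, p3} × {0}, {p1, p2} × {2}, {p1, p3} × {2}, {p2} × {0, 1}, {p2} × {0, 2}, {p2, p3} × {0}, {p2, p3} × {2}, {p3} × {0, 1}, {p3} × {0, 2}, {p1} × {0, 1, 2}, {p1, p2, p3} × {0}, {p1, p2, p3} × {2}, {p2} × {0, 1, 2}, {p3} × {0, 1, 2}, {p1, p2} × {0, 1}, {p1, p3} × {0, 1}, {p1, p2} × {0, 2}, {p1, p3} × {0, 2}, {p2, p3} × {0, 1}, {p2, p3} × {0, 2}, {p1, p2} × {0, 1, 2}, {p1, p3} × {0, 1, 2}, {p1, p2, p3} × {0, 1}, {p1, p2, p3} × {0, 2}, {p2, p3} × {0, 1, 2}, {p1, p2, p3} × {0, 1, 2}}; |τ_{X×Y}| = 216.

Enumerate products U × V with U ∈ τ_X, V ∈ τ_Y (deduplicated):
  ∅ × ∅ = {} (∅)
  {p1} × {0} = {(p1,0)}
  {p1} × {2} = {(p1,2)}
  {p2} × {0} = {(p2,0)}
  {p2} × {2} = {(p2,2)}
  {p3} × {0} = {(p3,0)}
  {p3} × {2} = {(p3,2)}
  {p1} × {0, 1} = {(p1,0), (p1,1)}
  {p1} × {0, 2} = {(p1,0), (p1,2)}
  {p1, p2} × {0} = {(p1,0), (p2,0)}
  {p1, p3} × {0} = {(p1,0), (p3,0)}
  {p1, p2} × {2} = {(p1,2), (p2,2)}
  {p1, p3} × {2} = {(p1,2), (p3,2)}
  {p2} × {0, 1} = {(p2,0), (p2,1)}
  {p2} × {0, 2} = {(p2,0), (p2,2)}
  {p2, p3} × {0} = {(p2,0), (p3,0)}
  {p2, p3} × {2} = {(p2,2), (p3,2)}
  {p3} × {0, 1} = {(p3,0), (p3,1)}
  {p3} × {0, 2} = {(p3,0), (p3,2)}
  {p1} × {0, 1, 2} = {(p1,0), (p1,1), (p1,2)}
  {p1, p2, p3} × {0} = {(p1,0), (p2,0), (p3,0)}
  {p1, p2, p3} × {2} = {(p1,2), (p2,2), (p3,2)}
  {p2} × {0, 1, 2} = {(p2,0), (p2,1), (p2,2)}
  {p3} × {0, 1, 2} = {(p3,0), (p3,1), (p3,2)}
  {p1, p2} × {0, 1} = {(p1,0), (p1,1), (p2,0), (p2,1)}
  {p1, p3} × {0, 1} = {(p1,0), (p1,1), (p3,0), (p3,1)}
  {p1, p2} × {0, 2} = {(p1,0), (p1,2), (p2,0), (p2,2)}
  {p1, p3} × {0, 2} = {(p1,0), (p1,2), (p3,0), (p3,2)}
  {p2, p3} × {0, 1} = {(p2,0), (p2,1), (p3,0), (p3,1)}
  {p2, p3} × {0, 2} = {(p2,0), (p2,2), (p3,0), (p3,2)}
  {p1, p2} × {0, 1, 2} = {(p1,0), (p1,1), (p1,2), (p2,0), (p2,1), (p2,2)}
  {p1, p3} × {0, 1, 2} = {(p1,0), (p1,1), (p1,2), (p3,0), (p3,1), (p3,2)}
  {p1, p2, p3} × {0, 1} = {(p1,0), (p1,1), (p2,0), (p2,1), (p3,0), (p3,1)}
  {p1, p2, p3} × {0, 2} = {(p1,0), (p1,2), (p2,0), (p2,2), (p3,0), (p3,2)}
  {p2, p3} × {0, 1, 2} = {(p2,0), (p2,1), (p2,2), (p3,0), (p3,1), (p3,2)}
  {p1, p2, p3} × {0, 1, 2} = {(p1,0), (p1,1), (p1,2), (p2,0), (p2,1), (p2,2), (p3,0), (p3,1), (p3,2)}
These 36 distinct sets form the basis B.
Close under arbitrary unions to get τ_{X×Y}; counting gives |τ_{X×Y}| = 216.


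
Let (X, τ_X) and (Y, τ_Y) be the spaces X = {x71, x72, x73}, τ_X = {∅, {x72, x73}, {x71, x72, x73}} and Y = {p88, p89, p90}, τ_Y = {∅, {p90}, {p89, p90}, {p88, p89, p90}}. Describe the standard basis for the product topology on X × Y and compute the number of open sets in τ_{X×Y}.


Basis B = {∅ × ∅, {x72, x73} × {p90}, {x71, x72, x73} × {p90}, {x72, x73} × {p89, p90}, {x71, x72, x73} × {p89, p90}, {x72, x73} × {p88, p89, p90}, {x71, x72, x73} × {p88, p89, p90}}; |τ_{X×Y}| = 10.

Enumerate products U × V with U ∈ τ_X, V ∈ τ_Y (deduplicated):
  ∅ × ∅ = {} (∅)
  {x72, x73} × {p90} = {(x72,p90), (x73,p90)}
  {x71, x72, x73} × {p90} = {(x71,p90), (x72,p90), (x73,p90)}
  {x72, x73} × {p89, p90} = {(x72,p89), (x72,p90), (x73,p89), (x73,p90)}
  {x71, x72, x73} × {p89, p90} = {(x71,p89), (x71,p90), (x72,p89), (x72,p90), (x73,p89), (x73,p90)}
  {x72, x73} × {p88, p89, p90} = {(x72,p88), (x72,p89), (x72,p90), (x73,p88), (x73,p89), (x73,p90)}
  {x71, x72, x73} × {p88, p89, p90} = {(x71,p88), (x71,p89), (x71,p90), (x72,p88), (x72,p89), (x72,p90), (x73,p88), (x73,p89), (x73,p90)}
These 7 distinct sets form the basis B.
Close under arbitrary unions to get τ_{X×Y}; counting gives |τ_{X×Y}| = 10.


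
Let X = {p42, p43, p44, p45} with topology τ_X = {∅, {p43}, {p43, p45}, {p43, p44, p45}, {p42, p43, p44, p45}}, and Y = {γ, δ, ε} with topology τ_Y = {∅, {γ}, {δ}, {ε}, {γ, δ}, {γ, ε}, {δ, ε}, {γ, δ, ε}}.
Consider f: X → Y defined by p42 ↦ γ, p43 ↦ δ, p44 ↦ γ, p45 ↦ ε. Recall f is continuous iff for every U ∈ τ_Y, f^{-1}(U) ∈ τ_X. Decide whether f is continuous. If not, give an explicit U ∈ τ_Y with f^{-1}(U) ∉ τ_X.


f is NOT continuous.

Compute f^{-1}(U) for each U ∈ τ_Y:
  U = ∅: f^{-1}(U) = ∅ ∈ τ_X ✓.
  U = {γ}: f^{-1}(U) = {p42, p44} ∉ τ_X ✗.
  U = {δ}: f^{-1}(U) = {p43} ∈ τ_X ✓.
  U = {ε}: f^{-1}(U) = {p45} ∉ τ_X ✗.
  U = {γ, δ}: f^{-1}(U) = {p42, p43, p44} ∉ τ_X ✗.
  U = {γ, ε}: f^{-1}(U) = {p42, p44, p45} ∉ τ_X ✗.
  U = {δ, ε}: f^{-1}(U) = {p43, p45} ∈ τ_X ✓.
  U = {γ, δ, ε}: f^{-1}(U) = {p42, p43, p44, p45} ∈ τ_X ✓.
Found U = {γ} with f^{-1}(U) = {p42, p44} not in τ_X. Therefore f is NOT continuous.


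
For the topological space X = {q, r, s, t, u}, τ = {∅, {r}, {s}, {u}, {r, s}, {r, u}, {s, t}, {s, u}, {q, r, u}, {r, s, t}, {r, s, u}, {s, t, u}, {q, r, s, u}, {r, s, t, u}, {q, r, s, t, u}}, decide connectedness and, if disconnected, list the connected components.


(X, τ) is disconnected; components = [{s, t}, {q, r, u}].

Find clopen sets (U ∈ τ with X ∖ U ∈ τ):
  U = ∅, X ∖ U = {q, r, s, t, u} — both open, so U is clopen.
  U = {s, t}, X ∖ U = {q, r, u} — both open, so U is clopen.
  U = {q, r, u}, X ∖ U = {s, t} — both open, so U is clopen.
  U = {q, r, s, t, u}, X ∖ U = ∅ — both open, so U is clopen.
Nontrivial clopen(s) exist: e.g. {q, r, u}. So (X, τ) is disconnected.
Compute connected components by grouping points that agree on all clopens:
  component: {s, t}
  component: {q, r, u}


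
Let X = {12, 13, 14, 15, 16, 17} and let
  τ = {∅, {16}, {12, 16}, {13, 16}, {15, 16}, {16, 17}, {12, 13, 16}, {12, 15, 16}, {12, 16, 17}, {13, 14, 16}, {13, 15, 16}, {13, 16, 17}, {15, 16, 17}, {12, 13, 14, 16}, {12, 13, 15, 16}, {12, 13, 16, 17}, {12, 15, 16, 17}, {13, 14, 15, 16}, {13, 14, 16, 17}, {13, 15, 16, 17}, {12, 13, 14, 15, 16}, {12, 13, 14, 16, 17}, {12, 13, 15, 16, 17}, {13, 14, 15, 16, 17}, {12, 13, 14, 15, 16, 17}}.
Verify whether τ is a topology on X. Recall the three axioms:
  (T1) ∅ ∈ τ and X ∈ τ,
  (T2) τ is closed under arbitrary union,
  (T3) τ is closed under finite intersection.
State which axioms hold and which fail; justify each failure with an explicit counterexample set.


τ IS a topology on X.

Axiom (T1): ∅ ∈ τ? Yes; X ∈ τ? Yes.
Axiom (T2/T3): check pairwise unions and intersections of members of τ.
All pairwise intersections and unions checked — each lies in τ. Therefore τ satisfies (T1), (T2), (T3): it IS a topology on X.


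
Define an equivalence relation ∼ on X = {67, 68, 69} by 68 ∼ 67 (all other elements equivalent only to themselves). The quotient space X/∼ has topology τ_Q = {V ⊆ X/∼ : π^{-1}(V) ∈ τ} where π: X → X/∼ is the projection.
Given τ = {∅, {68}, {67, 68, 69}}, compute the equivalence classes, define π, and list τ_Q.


X/∼ = {[67=68], [69]}; |τ_Q| = 2.

Equivalence classes: [67=68], [69].
Quotient map π: X → X/∼ sends 67 ↦ [67=68], 68 ↦ [67=68], 69 ↦ [69].
For each subset V ⊆ X/∼, compute π^{-1}(V) ⊆ X and check whether π^{-1}(V) ∈ τ. V is open in τ_Q iff π^{-1}(V) ∈ τ.
  V = {}: π^{-1}(V) = ∅ ∈ τ ✓.
  V = {[67=68]}: π^{-1}(V) = {67, 68} ∉ τ ✗.
  V = {[69]}: π^{-1}(V) = {69} ∉ τ ✗.
  V = {[67=68], [69]}: π^{-1}(V) = {67, 68, 69} ∈ τ ✓.
Open sets in the quotient: τ_Q = {{}, {[67=68], [69]}} (2 elements).


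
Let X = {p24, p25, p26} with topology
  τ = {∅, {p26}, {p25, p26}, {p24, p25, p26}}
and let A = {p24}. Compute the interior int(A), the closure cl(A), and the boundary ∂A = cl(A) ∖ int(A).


int(A) = ∅, cl(A) = {p24}, ∂A = {p24}.

Closed sets in (X, τ) are complements of opens:
  closed(X, τ) = {∅, {p24}, {p24, p25}, {p24, p25, p26}}.
int(A) = ⋃ {U ∈ τ : U ⊆ A}. Opens contained in A: ∅.
Taking the union of these: int(A) = ∅.
cl(A) = ⋂ {C closed : A ⊆ C}. Closed sets containing A: {p24}, {p24, p25}, {p24, p25, p26}.
Intersecting these: cl(A) = {p24}.
∂A = cl(A) ∖ int(A) = {p24} ∖ ∅ = {p24}.


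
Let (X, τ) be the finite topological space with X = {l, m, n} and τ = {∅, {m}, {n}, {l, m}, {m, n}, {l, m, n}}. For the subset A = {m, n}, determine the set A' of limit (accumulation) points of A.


A' = {l}

For each x ∈ X, list the open sets U ∈ τ with x ∈ U, then check whether U ∩ (A ∖ {x}) ≠ ∅ for every such U.
  x = l: opens ∋ x are {l, m}, {l, m, n}; each meets A ∖ {l}, so x IS a limit point.
  x = m: open {m} ∋ x has {m} ∩ (A ∖ {m}) = ∅, so x is NOT a limit point.
  x = n: open {n} ∋ x has {n} ∩ (A ∖ {n}) = ∅, so x is NOT a limit point.
Collecting: A' = {l}.


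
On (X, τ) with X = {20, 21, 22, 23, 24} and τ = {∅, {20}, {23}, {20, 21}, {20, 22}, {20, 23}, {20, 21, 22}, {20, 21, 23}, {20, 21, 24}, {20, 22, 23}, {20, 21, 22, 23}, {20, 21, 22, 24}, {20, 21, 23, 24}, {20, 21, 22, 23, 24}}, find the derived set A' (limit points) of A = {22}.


A' = ∅

For each x ∈ X, list the open sets U ∈ τ with x ∈ U, then check whether U ∩ (A ∖ {x}) ≠ ∅ for every such U.
  x = 20: open {20} ∋ x has {20} ∩ (A ∖ {20}) = ∅, so x is NOT a limit point.
  x = 21: open {20, 21} ∋ x has {20, 21} ∩ (A ∖ {21}) = ∅, so x is NOT a limit point.
  x = 22: open {20, 22} ∋ x has {20, 22} ∩ (A ∖ {22}) = ∅, so x is NOT a limit point.
  x = 23: open {23} ∋ x has {23} ∩ (A ∖ {23}) = ∅, so x is NOT a limit point.
  x = 24: open {20, 21, 24} ∋ x has {20, 21, 24} ∩ (A ∖ {24}) = ∅, so x is NOT a limit point.
Collecting: A' = ∅.


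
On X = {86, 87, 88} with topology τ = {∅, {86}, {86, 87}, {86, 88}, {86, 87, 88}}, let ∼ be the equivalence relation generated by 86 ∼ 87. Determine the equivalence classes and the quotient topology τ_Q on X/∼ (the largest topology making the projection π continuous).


X/∼ = {[86=87], [88]}; |τ_Q| = 3.

Equivalence classes: [86=87], [88].
Quotient map π: X → X/∼ sends 86 ↦ [86=87], 87 ↦ [86=87], 88 ↦ [88].
For each subset V ⊆ X/∼, compute π^{-1}(V) ⊆ X and check whether π^{-1}(V) ∈ τ. V is open in τ_Q iff π^{-1}(V) ∈ τ.
  V = {}: π^{-1}(V) = ∅ ∈ τ ✓.
  V = {[86=87]}: π^{-1}(V) = {86, 87} ∈ τ ✓.
  V = {[88]}: π^{-1}(V) = {88} ∉ τ ✗.
  V = {[86=87], [88]}: π^{-1}(V) = {86, 87, 88} ∈ τ ✓.
Open sets in the quotient: τ_Q = {{}, {[86=87]}, {[86=87], [88]}} (3 elements).


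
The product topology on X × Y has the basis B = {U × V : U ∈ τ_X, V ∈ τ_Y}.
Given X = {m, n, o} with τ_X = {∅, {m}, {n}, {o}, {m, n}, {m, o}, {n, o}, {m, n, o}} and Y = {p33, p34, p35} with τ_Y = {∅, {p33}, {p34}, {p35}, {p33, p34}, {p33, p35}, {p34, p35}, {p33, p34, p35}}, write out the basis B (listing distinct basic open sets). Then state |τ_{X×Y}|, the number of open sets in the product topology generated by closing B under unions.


Basis B = {∅ × ∅, {m} × {p33}, {m} × {p34}, {m} × {p35}, {n} × {p33}, {n} × {p34}, {n} × {p35}, {o} × {p33}, {o} × {p34}, {o} × {p35}, {m} × {p33, p34}, {m} × {p33, p35}, {m, n} × {p33}, {m, o} × {p33}, {m} × {p34, p35}, {m, n} × {p34}, {m, o} × {p34}, {m, n} × {p35}, {m, o} × {p35}, {n} × {p33, p34}, {n} × {p33, p35}, {n, o} × {p33}, {n} × {p34, p35}, {n, o} × {p34}, {n, o} × {p35}, {o} × {p33, p34}, {o} × {p33, p35}, {o} × {p34, p35}, {m} × {p33, p34, p35}, {m, n, o} × {p33}, {m, n, o} × {p34}, {m, n, o} × {p35}, {n} × {p33, p34, p35}, {o} × {p33, p34, p35}, {m, n} × {p33, p34}, {m, o} × {p33, p34}, {m, n} × {p33, p35}, {m, o} × {p33, p35}, {m, n} × {p34, p35}, {m, o} × {p34, p35}, {n, o} × {p33, p34}, {n, o} × {p33, p35}, {n, o} × {p34, p35}, {m, n} × {p33, p34, p35}, {m, o} × {p33, p34, p35}, {m, n, o} × {p33, p34}, {m, n, o} × {p33, p35}, {m, n, o} × {p34, p35}, {n, o} × {p33, p34, p35}, {m, n, o} × {p33, p34, p35}}; |τ_{X×Y}| = 512.

Enumerate products U × V with U ∈ τ_X, V ∈ τ_Y (deduplicated):
  ∅ × ∅ = {} (∅)
  {m} × {p33} = {(m,p33)}
  {m} × {p34} = {(m,p34)}
  {m} × {p35} = {(m,p35)}
  {n} × {p33} = {(n,p33)}
  {n} × {p34} = {(n,p34)}
  {n} × {p35} = {(n,p35)}
  {o} × {p33} = {(o,p33)}
  {o} × {p34} = {(o,p34)}
  {o} × {p35} = {(o,p35)}
  {m} × {p33, p34} = {(m,p33), (m,p34)}
  {m} × {p33, p35} = {(m,p33), (m,p35)}
  {m, n} × {p33} = {(m,p33), (n,p33)}
  {m, o} × {p33} = {(m,p33), (o,p33)}
  {m} × {p34, p35} = {(m,p34), (m,p35)}
  {m, n} × {p34} = {(m,p34), (n,p34)}
  {m, o} × {p34} = {(m,p34), (o,p34)}
  {m, n} × {p35} = {(m,p35), (n,p35)}
  {m, o} × {p35} = {(m,p35), (o,p35)}
  {n} × {p33, p34} = {(n,p33), (n,p34)}
  {n} × {p33, p35} = {(n,p33), (n,p35)}
  {n, o} × {p33} = {(n,p33), (o,p33)}
  {n} × {p34, p35} = {(n,p34), (n,p35)}
  {n, o} × {p34} = {(n,p34), (o,p34)}
  {n, o} × {p35} = {(n,p35), (o,p35)}
  {o} × {p33, p34} = {(o,p33), (o,p34)}
  {o} × {p33, p35} = {(o,p33), (o,p35)}
  {o} × {p34, p35} = {(o,p34), (o,p35)}
  {m} × {p33, p34, p35} = {(m,p33), (m,p34), (m,p35)}
  {m, n, o} × {p33} = {(m,p33), (n,p33), (o,p33)}
  {m, n, o} × {p34} = {(m,p34), (n,p34), (o,p34)}
  {m, n, o} × {p35} = {(m,p35), (n,p35), (o,p35)}
  {n} × {p33, p34, p35} = {(n,p33), (n,p34), (n,p35)}
  {o} × {p33, p34, p35} = {(o,p33), (o,p34), (o,p35)}
  {m, n} × {p33, p34} = {(m,p33), (m,p34), (n,p33), (n,p34)}
  {m, o} × {p33, p34} = {(m,p33), (m,p34), (o,p33), (o,p34)}
  {m, n} × {p33, p35} = {(m,p33), (m,p35), (n,p33), (n,p35)}
  {m, o} × {p33, p35} = {(m,p33), (m,p35), (o,p33), (o,p35)}
  {m, n} × {p34, p35} = {(m,p34), (m,p35), (n,p34), (n,p35)}
  {m, o} × {p34, p35} = {(m,p34), (m,p35), (o,p34), (o,p35)}
  {n, o} × {p33, p34} = {(n,p33), (n,p34), (o,p33), (o,p34)}
  {n, o} × {p33, p35} = {(n,p33), (n,p35), (o,p33), (o,p35)}
  {n, o} × {p34, p35} = {(n,p34), (n,p35), (o,p34), (o,p35)}
  {m, n} × {p33, p34, p35} = {(m,p33), (m,p34), (m,p35), (n,p33), (n,p34), (n,p35)}
  {m, o} × {p33, p34, p35} = {(m,p33), (m,p34), (m,p35), (o,p33), (o,p34), (o,p35)}
  {m, n, o} × {p33, p34} = {(m,p33), (m,p34), (n,p33), (n,p34), (o,p33), (o,p34)}
  {m, n, o} × {p33, p35} = {(m,p33), (m,p35), (n,p33), (n,p35), (o,p33), (o,p35)}
  {m, n, o} × {p34, p35} = {(m,p34), (m,p35), (n,p34), (n,p35), (o,p34), (o,p35)}
  {n, o} × {p33, p34, p35} = {(n,p33), (n,p34), (n,p35), (o,p33), (o,p34), (o,p35)}
  {m, n, o} × {p33, p34, p35} = {(m,p33), (m,p34), (m,p35), (n,p33), (n,p34), (n,p35), (o,p33), (o,p34), (o,p35)}
These 50 distinct sets form the basis B.
Close under arbitrary unions to get τ_{X×Y}; counting gives |τ_{X×Y}| = 512.


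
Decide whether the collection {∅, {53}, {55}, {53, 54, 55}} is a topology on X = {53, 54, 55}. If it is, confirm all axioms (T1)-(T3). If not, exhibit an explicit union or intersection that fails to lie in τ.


τ is NOT a topology on X.

Axiom (T1): ∅ ∈ τ? Yes; X ∈ τ? Yes.
Axiom (T2/T3): check pairwise unions and intersections of members of τ.
Counterexample for (T2): {53} ∪ {55} = {53, 55} ∉ τ. Therefore τ is NOT a topology.


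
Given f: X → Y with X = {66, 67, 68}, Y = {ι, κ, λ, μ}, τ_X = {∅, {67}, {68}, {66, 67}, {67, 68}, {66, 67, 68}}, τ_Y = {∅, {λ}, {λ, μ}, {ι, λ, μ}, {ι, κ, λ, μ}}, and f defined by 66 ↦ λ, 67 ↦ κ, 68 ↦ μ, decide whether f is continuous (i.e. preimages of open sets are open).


f is NOT continuous.

Compute f^{-1}(U) for each U ∈ τ_Y:
  U = ∅: f^{-1}(U) = ∅ ∈ τ_X ✓.
  U = {λ}: f^{-1}(U) = {66} ∉ τ_X ✗.
  U = {λ, μ}: f^{-1}(U) = {66, 68} ∉ τ_X ✗.
  U = {ι, λ, μ}: f^{-1}(U) = {66, 68} ∉ τ_X ✗.
  U = {ι, κ, λ, μ}: f^{-1}(U) = {66, 67, 68} ∈ τ_X ✓.
Found U = {λ} with f^{-1}(U) = {66} not in τ_X. Therefore f is NOT continuous.


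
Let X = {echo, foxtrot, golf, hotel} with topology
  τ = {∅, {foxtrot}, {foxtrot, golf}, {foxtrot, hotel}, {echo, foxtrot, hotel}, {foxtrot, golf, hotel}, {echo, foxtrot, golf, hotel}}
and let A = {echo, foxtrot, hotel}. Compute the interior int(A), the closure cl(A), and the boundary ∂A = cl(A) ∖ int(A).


int(A) = {echo, foxtrot, hotel}, cl(A) = {echo, foxtrot, golf, hotel}, ∂A = {golf}.

Closed sets in (X, τ) are complements of opens:
  closed(X, τ) = {∅, {echo}, {golf}, {echo, golf}, {echo, hotel}, {echo, golf, hotel}, {echo, foxtrot, golf, hotel}}.
int(A) = ⋃ {U ∈ τ : U ⊆ A}. Opens contained in A: ∅, {foxtrot}, {foxtrot, hotel}, {echo, foxtrot, hotel}.
Taking the union of these: int(A) = {echo, foxtrot, hotel}.
cl(A) = ⋂ {C closed : A ⊆ C}. Closed sets containing A: {echo, foxtrot, golf, hotel}.
Intersecting these: cl(A) = {echo, foxtrot, golf, hotel}.
∂A = cl(A) ∖ int(A) = {echo, foxtrot, golf, hotel} ∖ {echo, foxtrot, hotel} = {golf}.


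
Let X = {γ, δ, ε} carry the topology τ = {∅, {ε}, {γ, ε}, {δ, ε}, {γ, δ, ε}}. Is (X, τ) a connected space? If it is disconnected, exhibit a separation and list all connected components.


(X, τ) is connected.

Find clopen sets (U ∈ τ with X ∖ U ∈ τ):
  U = ∅, X ∖ U = {γ, δ, ε} — both open, so U is clopen.
  U = {γ, δ, ε}, X ∖ U = ∅ — both open, so U is clopen.
Only trivial clopens (∅ and X) exist, so (X, τ) is connected.
Compute connected components by grouping points that agree on all clopens:
  component: {γ, δ, ε}


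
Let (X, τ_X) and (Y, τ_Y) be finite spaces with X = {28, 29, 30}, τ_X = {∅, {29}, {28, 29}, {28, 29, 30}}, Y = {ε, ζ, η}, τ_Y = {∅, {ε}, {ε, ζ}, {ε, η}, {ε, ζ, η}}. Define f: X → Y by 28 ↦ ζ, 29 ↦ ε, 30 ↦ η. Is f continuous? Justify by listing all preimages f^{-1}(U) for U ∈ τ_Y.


f is NOT continuous.

Compute f^{-1}(U) for each U ∈ τ_Y:
  U = ∅: f^{-1}(U) = ∅ ∈ τ_X ✓.
  U = {ε}: f^{-1}(U) = {29} ∈ τ_X ✓.
  U = {ε, ζ}: f^{-1}(U) = {28, 29} ∈ τ_X ✓.
  U = {ε, η}: f^{-1}(U) = {29, 30} ∉ τ_X ✗.
  U = {ε, ζ, η}: f^{-1}(U) = {28, 29, 30} ∈ τ_X ✓.
Found U = {ε, η} with f^{-1}(U) = {29, 30} not in τ_X. Therefore f is NOT continuous.


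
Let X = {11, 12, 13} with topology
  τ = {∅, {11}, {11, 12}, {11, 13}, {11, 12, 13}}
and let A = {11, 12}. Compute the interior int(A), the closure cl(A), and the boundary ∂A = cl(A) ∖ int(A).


int(A) = {11, 12}, cl(A) = {11, 12, 13}, ∂A = {13}.

Closed sets in (X, τ) are complements of opens:
  closed(X, τ) = {∅, {12}, {13}, {12, 13}, {11, 12, 13}}.
int(A) = ⋃ {U ∈ τ : U ⊆ A}. Opens contained in A: ∅, {11}, {11, 12}.
Taking the union of these: int(A) = {11, 12}.
cl(A) = ⋂ {C closed : A ⊆ C}. Closed sets containing A: {11, 12, 13}.
Intersecting these: cl(A) = {11, 12, 13}.
∂A = cl(A) ∖ int(A) = {11, 12, 13} ∖ {11, 12} = {13}.


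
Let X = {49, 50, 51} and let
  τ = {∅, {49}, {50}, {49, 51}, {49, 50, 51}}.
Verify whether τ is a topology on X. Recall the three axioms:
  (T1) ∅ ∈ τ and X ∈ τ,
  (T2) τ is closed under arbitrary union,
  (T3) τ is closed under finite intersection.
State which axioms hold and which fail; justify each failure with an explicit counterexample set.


τ is NOT a topology on X.

Axiom (T1): ∅ ∈ τ? Yes; X ∈ τ? Yes.
Axiom (T2/T3): check pairwise unions and intersections of members of τ.
Counterexample for (T2): {49} ∪ {50} = {49, 50} ∉ τ. Therefore τ is NOT a topology.


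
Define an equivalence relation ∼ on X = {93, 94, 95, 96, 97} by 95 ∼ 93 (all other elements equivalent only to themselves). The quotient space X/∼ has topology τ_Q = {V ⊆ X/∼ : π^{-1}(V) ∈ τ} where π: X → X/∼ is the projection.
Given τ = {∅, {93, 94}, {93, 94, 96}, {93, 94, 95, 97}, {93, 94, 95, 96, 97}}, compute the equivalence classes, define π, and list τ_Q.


X/∼ = {[93=95], [94], [96], [97]}; |τ_Q| = 3.

Equivalence classes: [93=95], [94], [96], [97].
Quotient map π: X → X/∼ sends 93 ↦ [93=95], 94 ↦ [94], 95 ↦ [93=95], 96 ↦ [96], 97 ↦ [97].
For each subset V ⊆ X/∼, compute π^{-1}(V) ⊆ X and check whether π^{-1}(V) ∈ τ. V is open in τ_Q iff π^{-1}(V) ∈ τ.
  V = {}: π^{-1}(V) = ∅ ∈ τ ✓.
  V = {[93=95]}: π^{-1}(V) = {93, 95} ∉ τ ✗.
  V = {[94]}: π^{-1}(V) = {94} ∉ τ ✗.
  V = {[93=95], [94]}: π^{-1}(V) = {93, 94, 95} ∉ τ ✗.
  V = {[96]}: π^{-1}(V) = {96} ∉ τ ✗.
  V = {[93=95], [96]}: π^{-1}(V) = {93, 95, 96} ∉ τ ✗.
  V = {[94], [96]}: π^{-1}(V) = {94, 96} ∉ τ ✗.
  V = {[93=95], [94], [96]}: π^{-1}(V) = {93, 94, 95, 96} ∉ τ ✗.
  V = {[97]}: π^{-1}(V) = {97} ∉ τ ✗.
  V = {[93=95], [97]}: π^{-1}(V) = {93, 95, 97} ∉ τ ✗.
  V = {[94], [97]}: π^{-1}(V) = {94, 97} ∉ τ ✗.
  V = {[93=95], [94], [97]}: π^{-1}(V) = {93, 94, 95, 97} ∈ τ ✓.
  V = {[96], [97]}: π^{-1}(V) = {96, 97} ∉ τ ✗.
  V = {[93=95], [96], [97]}: π^{-1}(V) = {93, 95, 96, 97} ∉ τ ✗.
  V = {[94], [96], [97]}: π^{-1}(V) = {94, 96, 97} ∉ τ ✗.
  V = {[93=95], [94], [96], [97]}: π^{-1}(V) = {93, 94, 95, 96, 97} ∈ τ ✓.
Open sets in the quotient: τ_Q = {{}, {[93=95], [94], [97]}, {[93=95], [94], [96], [97]}} (3 elements).


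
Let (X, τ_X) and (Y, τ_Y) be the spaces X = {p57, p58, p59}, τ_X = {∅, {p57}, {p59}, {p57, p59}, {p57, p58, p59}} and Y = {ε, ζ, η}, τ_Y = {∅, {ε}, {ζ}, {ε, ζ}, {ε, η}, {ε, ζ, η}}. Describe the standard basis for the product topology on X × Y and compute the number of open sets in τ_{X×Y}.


Basis B = {∅ × ∅, {p57} × {ε}, {p57} × {ζ}, {p59} × {ε}, {p59} × {ζ}, {p57} × {ε, ζ}, {p57} × {ε, η}, {p57, p59} × {ε}, {p57, p59} × {ζ}, {p59} × {ε, ζ}, {p59} × {ε, η}, {p57} × {ε, ζ, η}, {p57, p58, p59} × {ε}, {p57, p58, p59} × {ζ}, {p59} × {ε, ζ, η}, {p57, p59} × {ε, ζ}, {p57, p59} × {ε, η}, {p57, p59} × {ε, ζ, η}, {p57, p58, p59} × {ε, ζ}, {p57, p58, p59} × {ε, η}, {p57, p58, p59} × {ε, ζ, η}}; |τ_{X×Y}| = 70.

Enumerate products U × V with U ∈ τ_X, V ∈ τ_Y (deduplicated):
  ∅ × ∅ = {} (∅)
  {p57} × {ε} = {(p57,ε)}
  {p57} × {ζ} = {(p57,ζ)}
  {p59} × {ε} = {(p59,ε)}
  {p59} × {ζ} = {(p59,ζ)}
  {p57} × {ε, ζ} = {(p57,ε), (p57,ζ)}
  {p57} × {ε, η} = {(p57,ε), (p57,η)}
  {p57, p59} × {ε} = {(p57,ε), (p59,ε)}
  {p57, p59} × {ζ} = {(p57,ζ), (p59,ζ)}
  {p59} × {ε, ζ} = {(p59,ε), (p59,ζ)}
  {p59} × {ε, η} = {(p59,ε), (p59,η)}
  {p57} × {ε, ζ, η} = {(p57,ε), (p57,ζ), (p57,η)}
  {p57, p58, p59} × {ε} = {(p57,ε), (p58,ε), (p59,ε)}
  {p57, p58, p59} × {ζ} = {(p57,ζ), (p58,ζ), (p59,ζ)}
  {p59} × {ε, ζ, η} = {(p59,ε), (p59,ζ), (p59,η)}
  {p57, p59} × {ε, ζ} = {(p57,ε), (p57,ζ), (p59,ε), (p59,ζ)}
  {p57, p59} × {ε, η} = {(p57,ε), (p57,η), (p59,ε), (p59,η)}
  {p57, p59} × {ε, ζ, η} = {(p57,ε), (p57,ζ), (p57,η), (p59,ε), (p59,ζ), (p59,η)}
  {p57, p58, p59} × {ε, ζ} = {(p57,ε), (p57,ζ), (p58,ε), (p58,ζ), (p59,ε), (p59,ζ)}
  {p57, p58, p59} × {ε, η} = {(p57,ε), (p57,η), (p58,ε), (p58,η), (p59,ε), (p59,η)}
  {p57, p58, p59} × {ε, ζ, η} = {(p57,ε), (p57,ζ), (p57,η), (p58,ε), (p58,ζ), (p58,η), (p59,ε), (p59,ζ), (p59,η)}
These 21 distinct sets form the basis B.
Close under arbitrary unions to get τ_{X×Y}; counting gives |τ_{X×Y}| = 70.


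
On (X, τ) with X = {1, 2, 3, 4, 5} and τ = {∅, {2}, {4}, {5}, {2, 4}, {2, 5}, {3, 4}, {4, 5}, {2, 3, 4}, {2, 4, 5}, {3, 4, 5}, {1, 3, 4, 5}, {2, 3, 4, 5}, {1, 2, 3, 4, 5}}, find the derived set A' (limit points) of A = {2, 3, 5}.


A' = {1}

For each x ∈ X, list the open sets U ∈ τ with x ∈ U, then check whether U ∩ (A ∖ {x}) ≠ ∅ for every such U.
  x = 1: opens ∋ x are {1, 3, 4, 5}, {1, 2, 3, 4, 5}; each meets A ∖ {1}, so x IS a limit point.
  x = 2: open {2} ∋ x has {2} ∩ (A ∖ {2}) = ∅, so x is NOT a limit point.
  x = 3: open {3, 4} ∋ x has {3, 4} ∩ (A ∖ {3}) = ∅, so x is NOT a limit point.
  x = 4: open {4} ∋ x has {4} ∩ (A ∖ {4}) = ∅, so x is NOT a limit point.
  x = 5: open {5} ∋ x has {5} ∩ (A ∖ {5}) = ∅, so x is NOT a limit point.
Collecting: A' = {1}.


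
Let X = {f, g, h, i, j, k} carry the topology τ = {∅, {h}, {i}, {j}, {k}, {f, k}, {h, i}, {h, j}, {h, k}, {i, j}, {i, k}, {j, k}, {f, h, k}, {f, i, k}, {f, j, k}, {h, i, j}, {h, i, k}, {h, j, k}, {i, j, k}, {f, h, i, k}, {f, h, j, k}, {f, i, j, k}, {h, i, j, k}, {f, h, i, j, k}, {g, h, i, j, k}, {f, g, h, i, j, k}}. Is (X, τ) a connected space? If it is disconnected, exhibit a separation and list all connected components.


(X, τ) is connected.

Find clopen sets (U ∈ τ with X ∖ U ∈ τ):
  U = ∅, X ∖ U = {f, g, h, i, j, k} — both open, so U is clopen.
  U = {f, g, h, i, j, k}, X ∖ U = ∅ — both open, so U is clopen.
Only trivial clopens (∅ and X) exist, so (X, τ) is connected.
Compute connected components by grouping points that agree on all clopens:
  component: {f, g, h, i, j, k}


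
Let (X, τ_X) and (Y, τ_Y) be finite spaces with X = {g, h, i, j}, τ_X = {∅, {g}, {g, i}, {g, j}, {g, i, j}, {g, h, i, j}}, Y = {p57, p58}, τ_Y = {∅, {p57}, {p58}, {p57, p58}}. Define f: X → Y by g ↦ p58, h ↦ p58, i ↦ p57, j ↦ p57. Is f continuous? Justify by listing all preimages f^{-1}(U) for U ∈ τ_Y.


f is NOT continuous.

Compute f^{-1}(U) for each U ∈ τ_Y:
  U = ∅: f^{-1}(U) = ∅ ∈ τ_X ✓.
  U = {p57}: f^{-1}(U) = {i, j} ∉ τ_X ✗.
  U = {p58}: f^{-1}(U) = {g, h} ∉ τ_X ✗.
  U = {p57, p58}: f^{-1}(U) = {g, h, i, j} ∈ τ_X ✓.
Found U = {p57} with f^{-1}(U) = {i, j} not in τ_X. Therefore f is NOT continuous.


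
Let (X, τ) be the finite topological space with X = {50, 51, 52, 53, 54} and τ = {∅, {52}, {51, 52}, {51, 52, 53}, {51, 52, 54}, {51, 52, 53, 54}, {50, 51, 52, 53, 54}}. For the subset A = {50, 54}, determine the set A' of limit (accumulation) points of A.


A' = {50}

For each x ∈ X, list the open sets U ∈ τ with x ∈ U, then check whether U ∩ (A ∖ {x}) ≠ ∅ for every such U.
  x = 50: opens ∋ x are {50, 51, 52, 53, 54}; each meets A ∖ {50}, so x IS a limit point.
  x = 51: open {51, 52} ∋ x has {51, 52} ∩ (A ∖ {51}) = ∅, so x is NOT a limit point.
  x = 52: open {52} ∋ x has {52} ∩ (A ∖ {52}) = ∅, so x is NOT a limit point.
  x = 53: open {51, 52, 53} ∋ x has {51, 52, 53} ∩ (A ∖ {53}) = ∅, so x is NOT a limit point.
  x = 54: open {51, 52, 54} ∋ x has {51, 52, 54} ∩ (A ∖ {54}) = ∅, so x is NOT a limit point.
Collecting: A' = {50}.


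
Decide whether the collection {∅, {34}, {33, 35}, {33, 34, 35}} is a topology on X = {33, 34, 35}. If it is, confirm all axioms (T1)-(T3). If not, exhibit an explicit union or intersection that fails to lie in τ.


τ IS a topology on X.

Axiom (T1): ∅ ∈ τ? Yes; X ∈ τ? Yes.
Axiom (T2/T3): check pairwise unions and intersections of members of τ.
All pairwise intersections and unions checked — each lies in τ. Therefore τ satisfies (T1), (T2), (T3): it IS a topology on X.


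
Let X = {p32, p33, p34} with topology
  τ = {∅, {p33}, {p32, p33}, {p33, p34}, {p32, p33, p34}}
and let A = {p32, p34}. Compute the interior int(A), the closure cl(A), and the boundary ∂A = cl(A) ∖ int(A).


int(A) = ∅, cl(A) = {p32, p34}, ∂A = {p32, p34}.

Closed sets in (X, τ) are complements of opens:
  closed(X, τ) = {∅, {p32}, {p34}, {p32, p34}, {p32, p33, p34}}.
int(A) = ⋃ {U ∈ τ : U ⊆ A}. Opens contained in A: ∅.
Taking the union of these: int(A) = ∅.
cl(A) = ⋂ {C closed : A ⊆ C}. Closed sets containing A: {p32, p34}, {p32, p33, p34}.
Intersecting these: cl(A) = {p32, p34}.
∂A = cl(A) ∖ int(A) = {p32, p34} ∖ ∅ = {p32, p34}.


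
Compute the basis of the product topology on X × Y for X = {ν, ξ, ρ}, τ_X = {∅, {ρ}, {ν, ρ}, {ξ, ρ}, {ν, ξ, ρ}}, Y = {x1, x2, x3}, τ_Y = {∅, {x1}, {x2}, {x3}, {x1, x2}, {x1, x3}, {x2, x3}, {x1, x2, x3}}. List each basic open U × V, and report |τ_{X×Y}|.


Basis B = {∅ × ∅, {ρ} × {x1}, {ρ} × {x2}, {ρ} × {x3}, {ν, ρ} × {x1}, {ν, ρ} × {x2}, {ν, ρ} × {x3}, {ξ, ρ} × {x1}, {ξ, ρ} × {x2}, {ξ, ρ} × {x3}, {ρ} × {x1, x2}, {ρ} × {x1, x3}, {ρ} × {x2, x3}, {ν, ξ, ρ} × {x1}, {ν, ξ, ρ} × {x2}, {ν, ξ, ρ} × {x3}, {ρ} × {x1, x2, x3}, {ν, ρ} × {x1, x2}, {ν, ρ} × {x1, x3}, {ν, ρ} × {x2, x3}, {ξ, ρ} × {x1, x2}, {ξ, ρ} × {x1, x3}, {ξ, ρ} × {x2, x3}, {ν, ρ} × {x1, x2, x3}, {ν, ξ, ρ} × {x1, x2}, {ν, ξ, ρ} × {x1, x3}, {ν, ξ, ρ} × {x2, x3}, {ξ, ρ} × {x1, x2, x3}, {ν, ξ, ρ} × {x1, x2, x3}}; |τ_{X×Y}| = 125.

Enumerate products U × V with U ∈ τ_X, V ∈ τ_Y (deduplicated):
  ∅ × ∅ = {} (∅)
  {ρ} × {x1} = {(ρ,x1)}
  {ρ} × {x2} = {(ρ,x2)}
  {ρ} × {x3} = {(ρ,x3)}
  {ν, ρ} × {x1} = {(ν,x1), (ρ,x1)}
  {ν, ρ} × {x2} = {(ν,x2), (ρ,x2)}
  {ν, ρ} × {x3} = {(ν,x3), (ρ,x3)}
  {ξ, ρ} × {x1} = {(ξ,x1), (ρ,x1)}
  {ξ, ρ} × {x2} = {(ξ,x2), (ρ,x2)}
  {ξ, ρ} × {x3} = {(ξ,x3), (ρ,x3)}
  {ρ} × {x1, x2} = {(ρ,x1), (ρ,x2)}
  {ρ} × {x1, x3} = {(ρ,x1), (ρ,x3)}
  {ρ} × {x2, x3} = {(ρ,x2), (ρ,x3)}
  {ν, ξ, ρ} × {x1} = {(ν,x1), (ξ,x1), (ρ,x1)}
  {ν, ξ, ρ} × {x2} = {(ν,x2), (ξ,x2), (ρ,x2)}
  {ν, ξ, ρ} × {x3} = {(ν,x3), (ξ,x3), (ρ,x3)}
  {ρ} × {x1, x2, x3} = {(ρ,x1), (ρ,x2), (ρ,x3)}
  {ν, ρ} × {x1, x2} = {(ν,x1), (ν,x2), (ρ,x1), (ρ,x2)}
  {ν, ρ} × {x1, x3} = {(ν,x1), (ν,x3), (ρ,x1), (ρ,x3)}
  {ν, ρ} × {x2, x3} = {(ν,x2), (ν,x3), (ρ,x2), (ρ,x3)}
  {ξ, ρ} × {x1, x2} = {(ξ,x1), (ξ,x2), (ρ,x1), (ρ,x2)}
  {ξ, ρ} × {x1, x3} = {(ξ,x1), (ξ,x3), (ρ,x1), (ρ,x3)}
  {ξ, ρ} × {x2, x3} = {(ξ,x2), (ξ,x3), (ρ,x2), (ρ,x3)}
  {ν, ρ} × {x1, x2, x3} = {(ν,x1), (ν,x2), (ν,x3), (ρ,x1), (ρ,x2), (ρ,x3)}
  {ν, ξ, ρ} × {x1, x2} = {(ν,x1), (ν,x2), (ξ,x1), (ξ,x2), (ρ,x1), (ρ,x2)}
  {ν, ξ, ρ} × {x1, x3} = {(ν,x1), (ν,x3), (ξ,x1), (ξ,x3), (ρ,x1), (ρ,x3)}
  {ν, ξ, ρ} × {x2, x3} = {(ν,x2), (ν,x3), (ξ,x2), (ξ,x3), (ρ,x2), (ρ,x3)}
  {ξ, ρ} × {x1, x2, x3} = {(ξ,x1), (ξ,x2), (ξ,x3), (ρ,x1), (ρ,x2), (ρ,x3)}
  {ν, ξ, ρ} × {x1, x2, x3} = {(ν,x1), (ν,x2), (ν,x3), (ξ,x1), (ξ,x2), (ξ,x3), (ρ,x1), (ρ,x2), (ρ,x3)}
These 29 distinct sets form the basis B.
Close under arbitrary unions to get τ_{X×Y}; counting gives |τ_{X×Y}| = 125.
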